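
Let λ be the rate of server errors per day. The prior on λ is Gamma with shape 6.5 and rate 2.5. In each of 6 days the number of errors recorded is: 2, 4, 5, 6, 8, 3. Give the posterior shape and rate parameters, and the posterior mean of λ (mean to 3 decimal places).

Posterior: Gamma(shape=34.5, rate=8.5); mean ≈ 4.059

Total count ∑xᵢ = 28 over n = 6 days.
Gamma is conjugate to the Poisson likelihood: posterior is Gamma(shape = 6.5+28 = 34.5, rate = 2.5+6 = 8.5).
Posterior mean = shape/rate = 34.5/8.5 = 4.059.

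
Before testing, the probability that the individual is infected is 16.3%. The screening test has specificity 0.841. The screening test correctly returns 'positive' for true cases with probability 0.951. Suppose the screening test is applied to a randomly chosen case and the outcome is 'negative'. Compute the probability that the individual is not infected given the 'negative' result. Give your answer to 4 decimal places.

Write H for 'the individual is infected'. Prior odds H:¬H = 0.163/0.837 = 0.19474. For the 'negative' outcome, the likelihood ratio is 0.049/0.841 = 0.058264.
Posterior odds = 0.19474 × 0.058264 = 0.011347, so P(H|E) = 0.011347/(1+0.011347) = 0.0112. Then P(¬H|E) = 1 − 0.0112 = 0.9888.

P(¬H | E) ≈ 0.9888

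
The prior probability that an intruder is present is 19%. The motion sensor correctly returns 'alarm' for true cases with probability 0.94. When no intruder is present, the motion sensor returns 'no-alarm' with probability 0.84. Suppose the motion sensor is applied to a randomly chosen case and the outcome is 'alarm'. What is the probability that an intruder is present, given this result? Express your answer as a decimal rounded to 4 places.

Write H for 'an intruder is present'. Prior odds H:¬H = 0.19/0.81 = 0.23457. For the 'alarm' outcome, the likelihood ratio is 0.94/0.16 = 5.8750.
Posterior odds = 0.23457 × 5.8750 = 1.3781, so P(H|E) = 1.3781/(1+1.3781) = 0.5795.

P(H | E) ≈ 0.5795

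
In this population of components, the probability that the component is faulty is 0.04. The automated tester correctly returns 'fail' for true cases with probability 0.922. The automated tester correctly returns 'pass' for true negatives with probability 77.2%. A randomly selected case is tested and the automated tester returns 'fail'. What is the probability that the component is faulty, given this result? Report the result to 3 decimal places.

P(H | E) ≈ 0.144

Write H for 'the component is faulty'. Prior odds H:¬H = 0.04/0.96 = 0.041667. For the 'fail' outcome, the likelihood ratio is 0.922/0.228 = 4.0439.
Posterior odds = 0.041667 × 4.0439 = 0.16849, so P(H|E) = 0.16849/(1+0.16849) = 0.144.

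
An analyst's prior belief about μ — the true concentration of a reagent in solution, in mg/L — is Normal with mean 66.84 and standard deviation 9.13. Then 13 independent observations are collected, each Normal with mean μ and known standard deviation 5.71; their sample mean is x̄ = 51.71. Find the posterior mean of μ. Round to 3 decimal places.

Posterior mean ≈ 52.152

With known σ, the Normal prior is conjugate. Weight on the data is w = (n/σ²)/(n/σ² + 1/τ₀²) = 0.398723/(0.398723+0.0119966) = 0.97079.
Posterior mean = w·x̄ + (1−w)·μ₀ = 0.97079·51.71 + 0.029209·66.84 = 52.152.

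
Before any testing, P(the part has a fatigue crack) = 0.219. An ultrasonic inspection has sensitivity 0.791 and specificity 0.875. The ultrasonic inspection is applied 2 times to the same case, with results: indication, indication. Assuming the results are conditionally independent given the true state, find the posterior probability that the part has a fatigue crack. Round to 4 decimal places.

Posterior P(H) ≈ 0.9182

With H the event that the part has a fatigue crack, the joint likelihood of the observed sequence is P(data|H) = 0.791·0.791 = 0.62568 and P(data|¬H) = 0.125·0.125 = 0.015625.
Bayes: P(H|data) = 0.219·0.62568 / (0.219·0.62568 + 0.781·0.015625) = 0.13702/0.14923 = 0.9182.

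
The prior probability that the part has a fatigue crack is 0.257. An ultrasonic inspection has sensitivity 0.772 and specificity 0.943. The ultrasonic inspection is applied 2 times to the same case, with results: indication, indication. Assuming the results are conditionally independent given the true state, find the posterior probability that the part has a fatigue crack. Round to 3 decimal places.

With H the event that the part has a fatigue crack, the joint likelihood of the observed sequence is P(data|H) = 0.772·0.772 = 0.59598 and P(data|¬H) = 0.057·0.057 = 0.0032490.
Bayes: P(H|data) = 0.257·0.59598 / (0.257·0.59598 + 0.743·0.0032490) = 0.15317/0.15558 = 0.9845.

Posterior P(H) ≈ 0.984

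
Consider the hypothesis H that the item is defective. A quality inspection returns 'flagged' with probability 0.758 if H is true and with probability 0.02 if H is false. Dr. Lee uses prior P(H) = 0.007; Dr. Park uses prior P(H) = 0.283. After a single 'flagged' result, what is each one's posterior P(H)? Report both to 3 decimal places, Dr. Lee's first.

Dr. Lee: 0.211; Dr. Park: 0.937

P('+'|H) = 0.758, P('+'|¬H) = 0.02.
Dr. Lee: numerator 0.758·0.007 = 0.0053060; evidence = 0.0053060+0.02·0.993 = 0.025166; posterior = 0.211.
Dr. Park: numerator 0.758·0.283 = 0.21451; evidence = 0.21451+0.02·0.717 = 0.22885; posterior = 0.937.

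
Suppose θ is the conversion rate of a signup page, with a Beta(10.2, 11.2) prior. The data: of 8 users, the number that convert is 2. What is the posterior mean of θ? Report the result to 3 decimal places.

Observing 2 successes and 6 failures updates Beta(10.2, 11.2) by adding the success and failure counts to the two shape parameters: α = 10.2+2 = 12.2, β = 11.2+6 = 17.2.
Posterior mean = α/(α+β) = 12.2/29.4 = 0.415.

Posterior mean ≈ 0.415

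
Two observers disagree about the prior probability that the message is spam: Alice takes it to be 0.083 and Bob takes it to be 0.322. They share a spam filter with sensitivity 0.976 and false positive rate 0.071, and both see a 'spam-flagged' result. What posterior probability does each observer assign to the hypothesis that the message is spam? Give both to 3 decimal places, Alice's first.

Alice: 0.554; Bob: 0.867

The likelihood ratio for a 'spam-flagged' result is 0.976/0.071 = 13.746.
Alice: prior odds 0.083/0.917 = 0.090513; posterior odds 1.2442; posterior probability 0.554.
Bob: prior odds 0.322/0.678 = 0.47493; posterior odds 6.5286; posterior probability 0.867.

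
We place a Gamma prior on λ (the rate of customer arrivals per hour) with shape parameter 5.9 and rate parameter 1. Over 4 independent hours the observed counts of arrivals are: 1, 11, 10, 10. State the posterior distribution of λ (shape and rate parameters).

The Poisson likelihood adds the total count to the shape and the number of exposure periods to the rate. Here ∑xᵢ = 32 and n = 4, so shape 5.9→37.9 and rate 1→5.

Posterior: Gamma(shape=37.9, rate=5)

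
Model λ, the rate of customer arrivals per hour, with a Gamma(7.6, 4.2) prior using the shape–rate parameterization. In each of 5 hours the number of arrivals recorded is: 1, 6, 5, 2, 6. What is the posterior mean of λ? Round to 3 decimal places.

The Poisson likelihood adds the total count to the shape and the number of exposure periods to the rate. Here ∑xᵢ = 20 and n = 5, so shape 7.6→27.6 and rate 4.2→9.2.
Posterior mean = shape/rate = 27.6/9.2 = 3.000.

Posterior mean ≈ 3.000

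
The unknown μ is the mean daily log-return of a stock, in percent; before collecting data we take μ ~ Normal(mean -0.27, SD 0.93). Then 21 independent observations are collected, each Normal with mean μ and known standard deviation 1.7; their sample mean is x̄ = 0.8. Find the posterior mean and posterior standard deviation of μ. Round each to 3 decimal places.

Prior precision 1/τ₀² = 1/0.93² = 1.15620; data precision n/σ² = 21/1.7² = 7.26644.
Posterior precision = 1.15620 + 7.26644 = 8.42264, giving posterior SD = 1/√8.42264 = 0.345.
Posterior mean = (1.15620·-0.27 + 7.26644·0.8) / 8.42264 = 0.653.

Posterior mean ≈ 0.653; posterior SD ≈ 0.345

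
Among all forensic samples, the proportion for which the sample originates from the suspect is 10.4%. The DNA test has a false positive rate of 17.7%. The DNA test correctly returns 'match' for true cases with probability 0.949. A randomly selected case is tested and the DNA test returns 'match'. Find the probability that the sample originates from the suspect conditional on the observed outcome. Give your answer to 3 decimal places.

P(H | E) ≈ 0.384

Let H be the event that the sample originates from the suspect. P(H) = 0.104, so P(¬H) = 0.896. With E the 'match' result, P(E|H) = 0.949 and P(E|¬H) = 0.177.
P(E) = 0.949·0.104 + 0.177·0.896 = 0.098696 + 0.15859 = 0.25729.
By Bayes' theorem, P(H|E) = 0.098696 / 0.25729 = 0.384.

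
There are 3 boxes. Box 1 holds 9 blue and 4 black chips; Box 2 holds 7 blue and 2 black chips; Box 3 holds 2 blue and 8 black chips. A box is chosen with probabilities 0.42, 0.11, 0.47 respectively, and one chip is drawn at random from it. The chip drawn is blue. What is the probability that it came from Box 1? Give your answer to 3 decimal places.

P(blue|Box 1) = 0.6923; P(blue|Box 2) = 0.7778; P(blue|Box 3) = 0.2.
Prior × likelihood for each source: 0.42·0.6923=0.2908, 0.11·0.7778=0.08556, 0.47·0.2=0.09400. Summing gives P(blue) = 0.47032.
P(Box 1 | blue) = 0.2908 / 0.47032 = 0.618.

Posterior probability ≈ 0.618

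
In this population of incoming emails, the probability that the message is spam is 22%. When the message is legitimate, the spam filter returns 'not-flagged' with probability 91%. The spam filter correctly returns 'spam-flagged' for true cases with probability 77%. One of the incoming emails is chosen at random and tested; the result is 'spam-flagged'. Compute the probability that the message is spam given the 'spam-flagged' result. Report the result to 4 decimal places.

P(H | E) ≈ 0.7070

Write H for 'the message is spam'. Prior odds H:¬H = 0.22/0.78 = 0.28205. For the 'spam-flagged' outcome, the likelihood ratio is 0.77/0.09 = 8.5556.
Posterior odds = 0.28205 × 8.5556 = 2.4131, so P(H|E) = 2.4131/(1+2.4131) = 0.7070.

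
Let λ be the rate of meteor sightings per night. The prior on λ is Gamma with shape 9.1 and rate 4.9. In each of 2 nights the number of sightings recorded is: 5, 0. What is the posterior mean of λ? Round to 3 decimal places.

The Poisson likelihood adds the total count to the shape and the number of exposure periods to the rate. Here ∑xᵢ = 5 and n = 2, so shape 9.1→14.1 and rate 4.9→6.9.
E[λ | data] = 14.1/6.9 = 2.043.

Posterior mean ≈ 2.043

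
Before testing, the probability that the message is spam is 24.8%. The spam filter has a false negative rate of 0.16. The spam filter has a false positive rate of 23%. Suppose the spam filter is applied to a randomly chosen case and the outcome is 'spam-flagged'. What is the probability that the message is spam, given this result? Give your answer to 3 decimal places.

Let H be the event that the message is spam. P(H) = 0.248, so P(¬H) = 0.752. With E the 'spam-flagged' result, P(E|H) = 0.84 and P(E|¬H) = 0.23.
P(E) = 0.84·0.248 + 0.23·0.752 = 0.20832 + 0.17296 = 0.38128.
By Bayes' theorem, P(H|E) = 0.20832 / 0.38128 = 0.546.

P(H | E) ≈ 0.546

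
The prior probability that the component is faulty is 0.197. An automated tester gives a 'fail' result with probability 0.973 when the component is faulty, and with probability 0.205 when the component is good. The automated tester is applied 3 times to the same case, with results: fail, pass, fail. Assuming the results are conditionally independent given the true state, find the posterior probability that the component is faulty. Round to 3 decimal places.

Posterior P(H) ≈ 0.158

Let H be the event that the component is faulty; start with P(H) = 0.197. P('fail'|H) = 0.973, P('fail'|¬H) = 0.205.
Update on result 1 ('fail'): P(H) ← 0.973·0.1970 / (0.973·0.1970 + 0.205·0.8030) = 0.19168/0.35630 = 0.5380.
Update on result 2 ('pass'): P(H) ← 0.027·0.5380 / (0.027·0.5380 + 0.795·0.4620) = 0.014526/0.38183 = 0.0380.
Update on result 3 ('fail'): P(H) ← 0.973·0.0380 / (0.973·0.0380 + 0.205·0.9620) = 0.037015/0.23422 = 0.1580.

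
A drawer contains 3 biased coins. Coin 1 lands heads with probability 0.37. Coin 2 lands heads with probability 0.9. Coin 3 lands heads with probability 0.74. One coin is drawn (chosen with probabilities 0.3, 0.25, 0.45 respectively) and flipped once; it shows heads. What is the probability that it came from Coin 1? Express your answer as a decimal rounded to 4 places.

Posterior probability ≈ 0.1659

P(heads|C1) = 0.37; P(heads|C2) = 0.9; P(heads|C3) = 0.74.
Prior × likelihood for each source: 0.3·0.37=0.1110, 0.25·0.9=0.2250, 0.45·0.74=0.3330. Summing gives P(heads) = 0.66900.
P(Coin 1 | heads) = 0.1110 / 0.66900 = 0.1659.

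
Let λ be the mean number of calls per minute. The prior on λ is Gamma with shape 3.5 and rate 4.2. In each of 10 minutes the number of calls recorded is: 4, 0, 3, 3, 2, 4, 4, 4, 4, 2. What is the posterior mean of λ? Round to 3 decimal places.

Total count ∑xᵢ = 30 over n = 10 minutes.
Gamma is conjugate to the Poisson likelihood: posterior is Gamma(shape = 3.5+30 = 33.5, rate = 4.2+10 = 14.2).
Posterior mean = shape/rate = 33.5/14.2 = 2.359.

Posterior mean ≈ 2.359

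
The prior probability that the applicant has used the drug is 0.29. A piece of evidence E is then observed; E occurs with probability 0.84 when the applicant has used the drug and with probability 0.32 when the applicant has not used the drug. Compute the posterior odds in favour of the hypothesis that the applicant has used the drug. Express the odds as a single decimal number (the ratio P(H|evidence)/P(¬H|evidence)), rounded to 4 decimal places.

Prior odds = 0.29/(1−0.29) = 0.40845.
Likelihood ratio for E = 0.84/0.32 = 2.6250.
Posterior odds = prior odds × LR = 1.0722.

Posterior odds ≈ 1.0722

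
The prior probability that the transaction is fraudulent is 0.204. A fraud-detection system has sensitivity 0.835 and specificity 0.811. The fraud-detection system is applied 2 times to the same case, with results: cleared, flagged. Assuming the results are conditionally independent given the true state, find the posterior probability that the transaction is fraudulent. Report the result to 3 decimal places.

Posterior P(H) ≈ 0.187

Let H be the event that the transaction is fraudulent; start with P(H) = 0.204. P('flagged'|H) = 0.835, P('flagged'|¬H) = 0.189.
Update on result 1 ('cleared'): P(H) ← 0.165·0.2040 / (0.165·0.2040 + 0.811·0.7960) = 0.033660/0.67922 = 0.0496.
Update on result 2 ('flagged'): P(H) ← 0.835·0.0496 / (0.835·0.0496 + 0.189·0.9504) = 0.041380/0.22101 = 0.1872.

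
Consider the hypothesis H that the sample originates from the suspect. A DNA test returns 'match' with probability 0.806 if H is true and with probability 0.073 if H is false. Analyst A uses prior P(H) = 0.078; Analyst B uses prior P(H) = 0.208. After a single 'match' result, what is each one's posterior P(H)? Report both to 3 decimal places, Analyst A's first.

Analyst A: 0.483; Analyst B: 0.744

The likelihood ratio for a 'match' result is 0.806/0.073 = 11.041.
Analyst A: prior odds 0.078/0.922 = 0.084599; posterior odds 0.93406; posterior probability 0.483.
Analyst B: prior odds 0.208/0.792 = 0.26263; posterior odds 2.8997; posterior probability 0.744.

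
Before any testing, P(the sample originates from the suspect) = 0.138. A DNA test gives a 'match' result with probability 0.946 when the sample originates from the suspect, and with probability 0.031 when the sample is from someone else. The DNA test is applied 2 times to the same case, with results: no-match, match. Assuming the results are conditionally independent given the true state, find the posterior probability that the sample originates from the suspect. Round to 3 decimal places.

Posterior P(H) ≈ 0.214

With H the event that the sample originates from the suspect, the joint likelihood of the observed sequence is P(data|H) = 0.054·0.946 = 0.051084 and P(data|¬H) = 0.969·0.031 = 0.030039.
Bayes: P(H|data) = 0.138·0.051084 / (0.138·0.051084 + 0.862·0.030039) = 0.0070496/0.032943 = 0.2140.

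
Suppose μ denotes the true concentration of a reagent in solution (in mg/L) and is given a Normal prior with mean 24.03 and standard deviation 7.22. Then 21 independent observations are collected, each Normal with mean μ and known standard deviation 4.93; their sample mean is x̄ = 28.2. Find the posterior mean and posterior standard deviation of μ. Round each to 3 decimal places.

With known σ, the Normal prior is conjugate. Weight on the data is w = (n/σ²)/(n/σ² + 1/τ₀²) = 0.864023/(0.864023+0.0191834) = 0.97828.
Posterior mean = w·x̄ + (1−w)·μ₀ = 0.97828·28.2 + 0.021720·24.03 = 28.109. Posterior variance = 1/(0.864023+0.0191834) = 1.13224, so SD = 1.064.

Posterior mean ≈ 28.109; posterior SD ≈ 1.064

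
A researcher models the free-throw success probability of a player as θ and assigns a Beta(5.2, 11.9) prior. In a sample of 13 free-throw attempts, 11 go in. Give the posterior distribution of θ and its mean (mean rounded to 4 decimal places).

The binomial likelihood is conjugate to the Beta prior: with 11 successes and 2 failures, the posterior is Beta(5.2+11, 11.9+2) = Beta(16.2, 13.9).
Posterior mean = α/(α+β) = 16.2/30.1 = 0.5382.

Posterior: Beta(16.2, 13.9); mean ≈ 0.5382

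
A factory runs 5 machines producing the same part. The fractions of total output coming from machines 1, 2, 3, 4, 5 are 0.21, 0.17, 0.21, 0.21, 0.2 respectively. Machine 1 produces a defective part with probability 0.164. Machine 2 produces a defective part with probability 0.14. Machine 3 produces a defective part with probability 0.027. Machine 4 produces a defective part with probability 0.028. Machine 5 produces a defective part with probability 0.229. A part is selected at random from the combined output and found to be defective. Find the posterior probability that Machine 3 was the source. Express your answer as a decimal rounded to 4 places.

Posterior probability ≈ 0.0491

P(defective|M1) = 0.164; P(defective|M2) = 0.14; P(defective|M3) = 0.027; P(defective|M4) = 0.028; P(defective|M5) = 0.229.
Prior × likelihood for each source: 0.21·0.164=0.03444, 0.17·0.14=0.02380, 0.21·0.027=0.005670, 0.21·0.028=0.005880, 0.2·0.229=0.04580. Summing gives P(defective) = 0.11559.
P(Machine 3 | defective) = 0.005670 / 0.11559 = 0.0491.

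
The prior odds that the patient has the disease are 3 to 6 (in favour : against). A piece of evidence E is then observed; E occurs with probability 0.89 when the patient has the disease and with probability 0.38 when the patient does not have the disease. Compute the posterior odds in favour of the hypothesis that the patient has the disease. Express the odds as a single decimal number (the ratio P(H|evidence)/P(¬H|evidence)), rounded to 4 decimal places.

Prior odds = 3/6 = 0.50000.
Likelihood ratio for E = 0.89/0.38 = 2.3421.
Posterior odds = prior odds × LR = 1.1711.

Posterior odds ≈ 1.1711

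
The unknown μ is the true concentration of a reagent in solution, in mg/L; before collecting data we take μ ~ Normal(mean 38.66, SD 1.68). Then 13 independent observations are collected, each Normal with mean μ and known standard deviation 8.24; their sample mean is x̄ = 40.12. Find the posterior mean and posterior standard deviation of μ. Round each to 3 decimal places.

With known σ, the Normal prior is conjugate. Weight on the data is w = (n/σ²)/(n/σ² + 1/τ₀²) = 0.191465/(0.191465+0.354308) = 0.35081.
Posterior mean = w·x̄ + (1−w)·μ₀ = 0.35081·40.12 + 0.64919·38.66 = 39.172. Posterior variance = 1/(0.191465+0.354308) = 1.83226, so SD = 1.354.

Posterior mean ≈ 39.172; posterior SD ≈ 1.354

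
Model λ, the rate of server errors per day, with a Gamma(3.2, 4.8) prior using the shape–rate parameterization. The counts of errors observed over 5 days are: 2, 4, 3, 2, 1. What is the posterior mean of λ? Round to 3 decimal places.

The Poisson likelihood adds the total count to the shape and the number of exposure periods to the rate. Here ∑xᵢ = 12 and n = 5, so shape 3.2→15.2 and rate 4.8→9.8.
E[λ | data] = 15.2/9.8 = 1.551.

Posterior mean ≈ 1.551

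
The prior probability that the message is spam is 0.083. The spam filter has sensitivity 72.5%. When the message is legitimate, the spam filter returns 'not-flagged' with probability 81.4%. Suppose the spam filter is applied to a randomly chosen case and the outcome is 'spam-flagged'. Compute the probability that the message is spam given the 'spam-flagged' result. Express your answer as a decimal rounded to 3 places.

P(H | E) ≈ 0.261

Write H for 'the message is spam'. Prior odds H:¬H = 0.083/0.917 = 0.090513. For the 'spam-flagged' outcome, the likelihood ratio is 0.725/0.186 = 3.8978.
Posterior odds = 0.090513 × 3.8978 = 0.35280, so P(H|E) = 0.35280/(1+0.35280) = 0.261.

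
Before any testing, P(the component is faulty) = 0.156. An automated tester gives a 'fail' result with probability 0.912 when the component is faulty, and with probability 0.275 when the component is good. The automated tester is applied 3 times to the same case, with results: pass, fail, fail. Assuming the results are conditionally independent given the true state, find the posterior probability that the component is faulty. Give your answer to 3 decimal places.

Posterior P(H) ≈ 0.198

Let H be the event that the component is faulty; start with P(H) = 0.156. P('fail'|H) = 0.912, P('fail'|¬H) = 0.275.
Update on result 1 ('pass'): P(H) ← 0.088·0.1560 / (0.088·0.1560 + 0.725·0.8440) = 0.013728/0.62563 = 0.0219.
Update on result 2 ('fail'): P(H) ← 0.912·0.0219 / (0.912·0.0219 + 0.275·0.9781) = 0.020012/0.28898 = 0.0693.
Update on result 3 ('fail'): P(H) ← 0.912·0.0693 / (0.912·0.0693 + 0.275·0.9307) = 0.063156/0.31911 = 0.1979.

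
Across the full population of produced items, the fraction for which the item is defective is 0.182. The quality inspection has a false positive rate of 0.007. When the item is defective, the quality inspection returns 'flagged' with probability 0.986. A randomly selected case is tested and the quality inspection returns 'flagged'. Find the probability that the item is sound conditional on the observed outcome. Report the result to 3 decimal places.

Write H for 'the item is defective'. Prior odds H:¬H = 0.182/0.818 = 0.22249. For the 'flagged' outcome, the likelihood ratio is 0.986/0.007 = 140.86.
Posterior odds = 0.22249 × 140.86 = 31.340, so P(H|E) = 31.340/(1+31.340) = 0.969. Then P(¬H|E) = 1 − 0.969 = 0.031.

P(¬H | E) ≈ 0.031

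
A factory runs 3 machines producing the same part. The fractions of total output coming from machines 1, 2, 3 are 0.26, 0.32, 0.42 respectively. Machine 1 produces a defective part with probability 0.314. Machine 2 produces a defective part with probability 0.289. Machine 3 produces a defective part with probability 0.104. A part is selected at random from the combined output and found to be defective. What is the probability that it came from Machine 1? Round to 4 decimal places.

Tabulate prior·likelihood by source: [1] prior 0.26, lik 0.314, product 0.08164; [2] prior 0.32, lik 0.289, product 0.09248; [3] prior 0.42, lik 0.104, product 0.04368.
Normalizing constant = 0.21780; the posterior for Machine 1 is its product over the sum, 0.08164/0.21780 = 0.3748.

Posterior probability ≈ 0.3748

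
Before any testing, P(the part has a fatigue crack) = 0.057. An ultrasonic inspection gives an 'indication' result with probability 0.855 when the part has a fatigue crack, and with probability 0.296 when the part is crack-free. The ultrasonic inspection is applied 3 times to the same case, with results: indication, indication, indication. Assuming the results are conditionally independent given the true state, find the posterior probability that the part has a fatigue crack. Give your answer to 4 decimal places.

With H the event that the part has a fatigue crack, the joint likelihood of the observed sequence is P(data|H) = 0.855·0.855·0.855 = 0.62503 and P(data|¬H) = 0.296·0.296·0.296 = 0.025934.
Bayes: P(H|data) = 0.057·0.62503 / (0.057·0.62503 + 0.943·0.025934) = 0.035627/0.060083 = 0.5930.

Posterior P(H) ≈ 0.5930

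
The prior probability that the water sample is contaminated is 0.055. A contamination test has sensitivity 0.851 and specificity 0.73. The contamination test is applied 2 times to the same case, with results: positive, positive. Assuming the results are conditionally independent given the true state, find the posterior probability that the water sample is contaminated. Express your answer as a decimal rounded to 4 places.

Posterior P(H) ≈ 0.3664

With H the event that the water sample is contaminated, the joint likelihood of the observed sequence is P(data|H) = 0.851·0.851 = 0.72420 and P(data|¬H) = 0.27·0.27 = 0.072900.
Bayes: P(H|data) = 0.055·0.72420 / (0.055·0.72420 + 0.945·0.072900) = 0.039831/0.10872 = 0.3664.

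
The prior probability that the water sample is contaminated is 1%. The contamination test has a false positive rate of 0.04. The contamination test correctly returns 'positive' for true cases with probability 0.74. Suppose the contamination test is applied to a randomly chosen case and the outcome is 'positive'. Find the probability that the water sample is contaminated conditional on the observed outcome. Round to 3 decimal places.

P(H | E) ≈ 0.157

Write H for 'the water sample is contaminated'. Prior odds H:¬H = 0.01/0.99 = 0.010101. For the 'positive' outcome, the likelihood ratio is 0.74/0.04 = 18.500.
Posterior odds = 0.010101 × 18.500 = 0.18687, so P(H|E) = 0.18687/(1+0.18687) = 0.157.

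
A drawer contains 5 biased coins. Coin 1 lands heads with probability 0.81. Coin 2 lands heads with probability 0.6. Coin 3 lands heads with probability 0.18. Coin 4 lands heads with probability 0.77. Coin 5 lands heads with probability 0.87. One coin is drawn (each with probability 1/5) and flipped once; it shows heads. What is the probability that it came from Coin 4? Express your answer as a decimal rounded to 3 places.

Posterior probability ≈ 0.238

P(heads|C1) = 0.81; P(heads|C2) = 0.6; P(heads|C3) = 0.18; P(heads|C4) = 0.77; P(heads|C5) = 0.87.
Prior × likelihood for each source: 0.2·0.81=0.1620, 0.2·0.6=0.1200, 0.2·0.18=0.03600, 0.2·0.77=0.1540, 0.2·0.87=0.1740. Summing gives P(heads) = 0.64600.
P(Coin 4 | heads) = 0.1540 / 0.64600 = 0.238.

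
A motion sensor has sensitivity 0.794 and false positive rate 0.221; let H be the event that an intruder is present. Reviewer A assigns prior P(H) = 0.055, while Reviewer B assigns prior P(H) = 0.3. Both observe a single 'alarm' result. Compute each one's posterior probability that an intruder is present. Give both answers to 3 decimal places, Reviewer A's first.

The likelihood ratio for an 'alarm' result is 0.794/0.221 = 3.5928.
Reviewer A: prior odds 0.055/0.945 = 0.058201; posterior odds 0.20910; posterior probability 0.173.
Reviewer B: prior odds 0.3/0.7 = 0.42857; posterior odds 1.5398; posterior probability 0.606.

Reviewer A: 0.173; Reviewer B: 0.606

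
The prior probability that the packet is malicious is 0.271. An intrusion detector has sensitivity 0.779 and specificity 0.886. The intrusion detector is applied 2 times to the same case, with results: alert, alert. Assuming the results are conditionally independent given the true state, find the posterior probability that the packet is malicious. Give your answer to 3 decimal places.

Posterior P(H) ≈ 0.946

Let H be the event that the packet is malicious; start with P(H) = 0.271. P('alert'|H) = 0.779, P('alert'|¬H) = 0.114.
Update on result 1 ('alert'): P(H) ← 0.779·0.2710 / (0.779·0.2710 + 0.114·0.7290) = 0.21111/0.29422 = 0.7175.
Update on result 2 ('alert'): P(H) ← 0.779·0.7175 / (0.779·0.7175 + 0.114·0.2825) = 0.55896/0.59116 = 0.9455.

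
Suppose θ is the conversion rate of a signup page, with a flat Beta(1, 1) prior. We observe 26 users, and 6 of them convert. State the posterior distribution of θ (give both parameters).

Posterior: Beta(7, 21)

Observing 6 successes and 20 failures updates Beta(1, 1) by adding the success and failure counts to the two shape parameters: α = 1+6 = 7, β = 1+20 = 21.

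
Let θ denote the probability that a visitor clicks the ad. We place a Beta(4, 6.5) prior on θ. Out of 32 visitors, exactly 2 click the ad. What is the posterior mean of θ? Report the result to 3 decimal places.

Posterior mean ≈ 0.141

The binomial likelihood is conjugate to the Beta prior: with 2 successes and 30 failures, the posterior is Beta(4+2, 6.5+30) = Beta(6, 36.5).
Posterior mean = α/(α+β) = 6/42.5 = 0.141.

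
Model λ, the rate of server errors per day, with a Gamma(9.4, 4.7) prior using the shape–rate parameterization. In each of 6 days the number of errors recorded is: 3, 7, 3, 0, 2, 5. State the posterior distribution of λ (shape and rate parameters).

Posterior: Gamma(shape=29.4, rate=10.7)

Total count ∑xᵢ = 20 over n = 6 days.
Gamma is conjugate to the Poisson likelihood: posterior is Gamma(shape = 9.4+20 = 29.4, rate = 4.7+6 = 10.7).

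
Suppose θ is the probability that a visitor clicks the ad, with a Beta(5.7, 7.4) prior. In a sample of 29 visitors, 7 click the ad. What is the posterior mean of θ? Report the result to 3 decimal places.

Posterior mean ≈ 0.302

The binomial likelihood is conjugate to the Beta prior: with 7 successes and 22 failures, the posterior is Beta(5.7+7, 7.4+22) = Beta(12.7, 29.4).
E[θ | data] = 12.7/(12.7+29.4) = 0.302.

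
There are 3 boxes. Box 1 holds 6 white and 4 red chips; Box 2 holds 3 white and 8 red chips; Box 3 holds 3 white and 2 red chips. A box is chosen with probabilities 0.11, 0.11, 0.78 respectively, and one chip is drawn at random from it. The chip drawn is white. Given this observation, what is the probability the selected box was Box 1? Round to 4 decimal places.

P(white|Box 1) = 0.6; P(white|Box 2) = 0.2727; P(white|Box 3) = 0.6.
Prior × likelihood for each source: 0.11·0.6=0.06600, 0.11·0.2727=0.03000, 0.78·0.6=0.4680. Summing gives P(white) = 0.56400.
P(Box 1 | white) = 0.06600 / 0.56400 = 0.1170.

Posterior probability ≈ 0.1170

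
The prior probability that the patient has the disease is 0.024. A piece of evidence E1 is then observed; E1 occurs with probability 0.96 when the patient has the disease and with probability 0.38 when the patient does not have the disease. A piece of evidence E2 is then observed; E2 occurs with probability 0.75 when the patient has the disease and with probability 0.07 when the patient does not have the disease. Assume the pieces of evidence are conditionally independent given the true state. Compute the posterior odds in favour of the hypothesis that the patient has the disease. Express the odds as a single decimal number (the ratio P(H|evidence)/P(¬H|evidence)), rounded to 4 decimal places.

Prior odds = 0.024/(1−0.024) = 0.024590.
Likelihood ratio for E1 = 0.96/0.38 = 2.5263.
Likelihood ratio for E2 = 0.75/0.07 = 10.714.
Posterior odds = prior odds × LR₁ × LR₂ = 0.66560.

Posterior odds ≈ 0.6656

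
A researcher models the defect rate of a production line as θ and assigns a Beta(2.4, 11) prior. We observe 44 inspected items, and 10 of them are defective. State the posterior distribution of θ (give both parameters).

Posterior: Beta(12.4, 45)

Observing 10 successes and 34 failures updates Beta(2.4, 11) by adding the success and failure counts to the two shape parameters: α = 2.4+10 = 12.4, β = 11+34 = 45.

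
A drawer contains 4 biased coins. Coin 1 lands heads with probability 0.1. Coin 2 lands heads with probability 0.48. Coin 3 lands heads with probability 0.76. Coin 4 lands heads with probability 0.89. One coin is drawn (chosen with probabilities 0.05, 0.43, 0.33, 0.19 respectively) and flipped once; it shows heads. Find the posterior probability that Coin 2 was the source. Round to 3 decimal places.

P(heads|C1) = 0.1; P(heads|C2) = 0.48; P(heads|C3) = 0.76; P(heads|C4) = 0.89.
Prior × likelihood for each source: 0.05·0.1=0.005000, 0.43·0.48=0.2064, 0.33·0.76=0.2508, 0.19·0.89=0.1691. Summing gives P(heads) = 0.63130.
P(Coin 2 | heads) = 0.2064 / 0.63130 = 0.327.

Posterior probability ≈ 0.327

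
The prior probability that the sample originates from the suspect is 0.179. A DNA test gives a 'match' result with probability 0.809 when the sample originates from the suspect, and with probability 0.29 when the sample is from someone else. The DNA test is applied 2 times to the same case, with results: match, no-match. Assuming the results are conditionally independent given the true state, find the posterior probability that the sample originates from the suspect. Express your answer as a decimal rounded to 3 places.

With H the event that the sample originates from the suspect, the joint likelihood of the observed sequence is P(data|H) = 0.809·0.191 = 0.15452 and P(data|¬H) = 0.29·0.71 = 0.20590.
Bayes: P(H|data) = 0.179·0.15452 / (0.179·0.15452 + 0.821·0.20590) = 0.027659/0.19670 = 0.1406.

Posterior P(H) ≈ 0.141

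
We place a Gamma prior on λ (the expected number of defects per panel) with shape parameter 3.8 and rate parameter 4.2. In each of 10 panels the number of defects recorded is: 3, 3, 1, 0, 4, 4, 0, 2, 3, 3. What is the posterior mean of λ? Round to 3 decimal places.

Posterior mean ≈ 1.887

The Poisson likelihood adds the total count to the shape and the number of exposure periods to the rate. Here ∑xᵢ = 23 and n = 10, so shape 3.8→26.8 and rate 4.2→14.2.
Posterior mean = shape/rate = 26.8/14.2 = 1.887.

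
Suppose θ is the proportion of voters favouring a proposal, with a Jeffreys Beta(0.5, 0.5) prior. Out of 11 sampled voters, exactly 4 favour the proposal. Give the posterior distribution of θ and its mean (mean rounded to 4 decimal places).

Posterior: Beta(4.5, 7.5); mean ≈ 0.3750

Observing 4 successes and 7 failures updates Beta(0.5, 0.5) by adding the success and failure counts to the two shape parameters: α = 0.5+4 = 4.5, β = 0.5+7 = 7.5.
Posterior mean = α/(α+β) = 4.5/12 = 0.3750.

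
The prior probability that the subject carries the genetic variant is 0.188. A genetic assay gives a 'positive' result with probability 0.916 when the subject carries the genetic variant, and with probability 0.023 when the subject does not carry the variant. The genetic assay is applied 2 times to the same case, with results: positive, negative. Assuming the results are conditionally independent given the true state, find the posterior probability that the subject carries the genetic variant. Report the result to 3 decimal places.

Let H be the event that the subject carries the genetic variant; start with P(H) = 0.188. P('positive'|H) = 0.916, P('positive'|¬H) = 0.023.
Update on result 1 ('positive'): P(H) ← 0.916·0.1880 / (0.916·0.1880 + 0.023·0.8120) = 0.17221/0.19088 = 0.9022.
Update on result 2 ('negative'): P(H) ← 0.084·0.9022 / (0.084·0.9022 + 0.977·0.0978) = 0.075781/0.17137 = 0.4422.

Posterior P(H) ≈ 0.442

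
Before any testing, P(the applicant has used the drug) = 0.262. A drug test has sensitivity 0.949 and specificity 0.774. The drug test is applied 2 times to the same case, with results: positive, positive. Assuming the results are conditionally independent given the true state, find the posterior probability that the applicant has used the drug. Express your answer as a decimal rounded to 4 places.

Let H be the event that the applicant has used the drug; start with P(H) = 0.262. P('positive'|H) = 0.949, P('positive'|¬H) = 0.226.
Update on result 1 ('positive'): P(H) ← 0.949·0.2620 / (0.949·0.2620 + 0.226·0.7380) = 0.24864/0.41543 = 0.5985.
Update on result 2 ('positive'): P(H) ← 0.949·0.5985 / (0.949·0.5985 + 0.226·0.4015) = 0.56799/0.65873 = 0.8623.

Posterior P(H) ≈ 0.8623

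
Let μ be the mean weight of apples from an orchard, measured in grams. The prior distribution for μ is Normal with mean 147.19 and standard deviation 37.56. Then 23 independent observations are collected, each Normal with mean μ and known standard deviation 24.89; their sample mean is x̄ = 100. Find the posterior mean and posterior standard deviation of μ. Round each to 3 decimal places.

Posterior mean ≈ 100.884; posterior SD ≈ 5.141

Prior precision 1/τ₀² = 1/37.56² = 0.00070884; data precision n/σ² = 23/24.89² = 0.0371260.
Posterior precision = 0.00070884 + 0.0371260 = 0.0378348, giving posterior SD = 1/√0.0378348 = 5.141.
Posterior mean = (0.00070884·147.19 + 0.0371260·100) / 0.0378348 = 100.884.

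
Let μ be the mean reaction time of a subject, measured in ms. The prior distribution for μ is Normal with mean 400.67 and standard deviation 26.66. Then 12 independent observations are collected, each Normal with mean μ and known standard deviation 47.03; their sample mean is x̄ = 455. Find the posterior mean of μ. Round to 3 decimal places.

Prior precision 1/τ₀² = 1/26.66² = 0.00140695; data precision n/σ² = 12/47.03² = 0.00542539.
Posterior precision = 0.00140695 + 0.00542539 = 0.00683235.
Posterior mean = (0.00140695·400.67 + 0.00542539·455) / 0.00683235 = 443.812.

Posterior mean ≈ 443.812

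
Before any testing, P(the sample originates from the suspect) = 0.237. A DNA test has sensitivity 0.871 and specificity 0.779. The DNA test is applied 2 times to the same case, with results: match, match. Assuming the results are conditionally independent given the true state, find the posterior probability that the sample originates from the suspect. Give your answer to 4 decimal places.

Let H be the event that the sample originates from the suspect; start with P(H) = 0.237. P('match'|H) = 0.871, P('match'|¬H) = 0.221.
Update on result 1 ('match'): P(H) ← 0.871·0.2370 / (0.871·0.2370 + 0.221·0.7630) = 0.20643/0.37505 = 0.5504.
Update on result 2 ('match'): P(H) ← 0.871·0.5504 / (0.871·0.5504 + 0.221·0.4496) = 0.47940/0.57876 = 0.8283.

Posterior P(H) ≈ 0.8283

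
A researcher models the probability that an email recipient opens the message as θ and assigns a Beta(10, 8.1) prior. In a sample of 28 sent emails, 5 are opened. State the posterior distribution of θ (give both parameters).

Posterior: Beta(15, 31.1)

Observing 5 successes and 23 failures updates Beta(10, 8.1) by adding the success and failure counts to the two shape parameters: α = 10+5 = 15, β = 8.1+23 = 31.1.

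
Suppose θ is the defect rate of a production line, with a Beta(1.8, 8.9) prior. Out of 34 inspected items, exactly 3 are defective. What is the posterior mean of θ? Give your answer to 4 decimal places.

Posterior mean ≈ 0.1074

The binomial likelihood is conjugate to the Beta prior: with 3 successes and 31 failures, the posterior is Beta(1.8+3, 8.9+31) = Beta(4.8, 39.9).
Posterior mean = α/(α+β) = 4.8/44.7 = 0.1074.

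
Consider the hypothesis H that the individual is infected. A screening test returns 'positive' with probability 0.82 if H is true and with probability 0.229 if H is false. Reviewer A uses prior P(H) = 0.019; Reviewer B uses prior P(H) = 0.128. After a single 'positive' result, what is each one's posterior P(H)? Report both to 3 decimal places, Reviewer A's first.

Reviewer A: 0.065; Reviewer B: 0.345

The likelihood ratio for a 'positive' result is 0.82/0.229 = 3.5808.
Reviewer A: prior odds 0.019/0.981 = 0.019368; posterior odds 0.069353; posterior probability 0.065.
Reviewer B: prior odds 0.128/0.872 = 0.14679; posterior odds 0.52562; posterior probability 0.345.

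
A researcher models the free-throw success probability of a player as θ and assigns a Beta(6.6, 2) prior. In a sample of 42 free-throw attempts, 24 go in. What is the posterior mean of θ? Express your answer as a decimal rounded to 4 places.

Posterior mean ≈ 0.6047

Observing 24 successes and 18 failures updates Beta(6.6, 2) by adding the success and failure counts to the two shape parameters: α = 6.6+24 = 30.6, β = 2+18 = 20.
E[θ | data] = 30.6/(30.6+20) = 0.6047.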